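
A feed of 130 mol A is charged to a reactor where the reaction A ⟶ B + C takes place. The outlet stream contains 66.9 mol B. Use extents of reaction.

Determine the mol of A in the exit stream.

For B: n = n₀ + 1ξ → 66.9 = 0 + 1ξ, giving ξ = 66.9 mol.
Outlet amounts (n = n₀ + ν ξ):
  A: 130 − 1(66.9) = 63.1
  B: 0 + 1(66.9) = 66.9
  C: 0 + 1(66.9) = 66.9

63.1 mol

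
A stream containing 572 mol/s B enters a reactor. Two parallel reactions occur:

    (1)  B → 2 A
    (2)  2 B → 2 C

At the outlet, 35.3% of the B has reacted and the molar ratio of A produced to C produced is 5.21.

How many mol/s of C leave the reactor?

Conversion of B: B consumed = 0.353 × 572 = 201.9 mol/s = 1ξ₁ + 2ξ₂.
Selectivity: 2ξ₁ / (2ξ₂) = 5.21 → ξ₁ = 5.21 ξ₂.
Substitute: (1·5.21 + 2) ξ₂ = 201.9 → ξ₂ = 28 mol/s, ξ₁ = 145.9 mol/s.
Outlet amounts (n = n₀ + Σ ν·ξ):
  B: 572 − 1(145.9) − 2(28) = 370.1
  A: 0 + 2(145.9) = 291.8
  C: 0 + 2(28) = 56.01

56 mol/s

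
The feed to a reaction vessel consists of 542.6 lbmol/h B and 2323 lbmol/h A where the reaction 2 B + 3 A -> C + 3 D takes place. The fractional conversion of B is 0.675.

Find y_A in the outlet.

B reacted = 0.675 × 542.6 = 366.3 lbmol/h; ν_B = −2, so ξ = 366.3/2 = 183.1 lbmol/h.
Outlet amounts (n = n₀ + ν ξ):
  B: 542.6 − 2(183.1) = 176.3
  A: 2323 − 3(183.1) = 1774
  C: 0 + 1(183.1) = 183.1
  D: 0 + 3(183.1) = 549.4
Total out = 2682 lbmol/h; y_A = 1774 / 2682 = 0.6612.

0.661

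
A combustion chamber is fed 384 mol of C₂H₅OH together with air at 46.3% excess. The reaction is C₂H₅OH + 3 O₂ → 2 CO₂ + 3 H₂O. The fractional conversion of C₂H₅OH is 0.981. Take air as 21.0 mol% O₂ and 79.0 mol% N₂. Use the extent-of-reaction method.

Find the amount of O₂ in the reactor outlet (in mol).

555 mol

Stoichiometric O₂ = 3 × 384 = 1152 mol; O₂ fed = 1152 × 1.463 = 1685 mol.
N₂ fed = 1685 × 79/21 = 6340 mol.
Fuel reacted = 0.981 × 384 → ξ = 376.7 mol.
Outlet (n = n₀ + ν ξ):
  C₂H₅OH: 384 − 1(376.7) = 7.296
  O₂: 1685 − 3(376.7) = 555.3
  N₂: 6340 (inert)
  CO₂: 0 + 2(376.7) = 753.4
  H₂O: 0 + 3(376.7) = 1130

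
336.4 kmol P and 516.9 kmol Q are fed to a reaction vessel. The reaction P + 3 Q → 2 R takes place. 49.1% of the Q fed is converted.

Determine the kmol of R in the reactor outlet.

Q reacted = 0.491 × 516.9 = 253.8 kmol; ν_Q = −3, so ξ = 253.8/3 = 84.6 kmol.
Outlet amounts (n = n₀ + ν ξ):
  P: 336.4 − 1(84.6) = 251.8
  Q: 516.9 − 3(84.6) = 263.1
  R: 0 + 2(84.6) = 169.2

169 kmol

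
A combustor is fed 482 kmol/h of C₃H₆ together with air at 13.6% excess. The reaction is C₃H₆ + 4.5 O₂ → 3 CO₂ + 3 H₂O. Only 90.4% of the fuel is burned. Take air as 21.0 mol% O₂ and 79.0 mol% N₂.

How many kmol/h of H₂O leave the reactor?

Stoichiometric O₂ = 4.5 × 482 = 2169 kmol/h; O₂ fed = 2169 × 1.136 = 2464 kmol/h.
N₂ fed = 2464 × 79/21 = 9269 kmol/h.
Fuel reacted = 0.904 × 482 → ξ = 435.7 kmol/h.
Outlet (n = n₀ + ν ξ):
  C₃H₆: 482 − 1(435.7) = 46.27
  O₂: 2464 − 4.5(435.7) = 503.2
  N₂: 9269 (inert)
  CO₂: 0 + 3(435.7) = 1307
  H₂O: 0 + 3(435.7) = 1307

1310 kmol/h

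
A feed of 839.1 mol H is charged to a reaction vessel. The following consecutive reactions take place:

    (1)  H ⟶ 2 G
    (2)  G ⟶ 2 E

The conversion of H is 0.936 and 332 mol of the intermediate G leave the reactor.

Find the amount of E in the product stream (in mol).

Conversion of H: H consumed = 1ξ₁ = 0.936 × 839.1 → ξ₁ = 785.4 mol.
G balance: n_G = 0 + 2ξ₁ − 1ξ₂ = 332 → ξ₂ = (2·785.4 − 332)/1 = 1239 mol.
Outlet amounts (n = n₀ + Σ ν·ξ):
  H: 839.1 − 1(785.4) = 53.7
  G: 0 + 2(785.4) − 1(1239) = 332
  E: 0 + 2(1239) = 2478

2480 mol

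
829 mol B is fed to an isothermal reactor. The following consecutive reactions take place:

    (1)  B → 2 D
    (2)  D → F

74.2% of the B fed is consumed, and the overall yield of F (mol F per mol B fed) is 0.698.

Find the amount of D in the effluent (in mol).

Conversion of B: B consumed = 1ξ₁ = 0.742 × 829 → ξ₁ = 615.1 mol.
Yield of F: 1ξ₂ / 829 = 0.698 → ξ₂ = 578.6 mol.
Outlet amounts (n = n₀ + Σ ν·ξ):
  B: 829 − 1(615.1) = 213.9
  D: 0 + 2(615.1) − 1(578.6) = 651.6
  F: 0 + 1(578.6) = 578.6

652 mol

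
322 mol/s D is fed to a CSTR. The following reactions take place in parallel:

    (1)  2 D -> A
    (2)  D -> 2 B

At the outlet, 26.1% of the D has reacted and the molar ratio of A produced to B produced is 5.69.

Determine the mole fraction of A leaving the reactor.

0.141

Conversion of D: D consumed = 0.261 × 322 = 84.04 mol/s = 2ξ₁ + 1ξ₂.
Selectivity: 1ξ₁ / (2ξ₂) = 5.69 → ξ₁ = 11.38 ξ₂.
Substitute: (2·11.38 + 1) ξ₂ = 84.04 → ξ₂ = 3.537 mol/s, ξ₁ = 40.25 mol/s.
Outlet amounts (n = n₀ + Σ ν·ξ):
  D: 322 − 2(40.25) − 1(3.537) = 238
  A: 0 + 1(40.25) = 40.25
  B: 0 + 2(3.537) = 7.074
Total out = 285.3 mol/s; y_A = 40.25 / 285.3 = 0.1411.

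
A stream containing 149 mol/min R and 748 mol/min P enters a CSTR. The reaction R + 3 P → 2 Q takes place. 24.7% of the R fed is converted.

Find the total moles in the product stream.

823 mol/min

R reacted = 0.247 × 149 = 36.8 mol/min; ν_R = −1, so ξ = 36.8/1 = 36.8 mol/min.
Outlet amounts (n = n₀ + ν ξ):
  R: 149 − 1(36.8) = 112.2
  P: 748 − 3(36.8) = 637.6
  Q: 0 + 2(36.8) = 73.61
Total out = 112.2 + 637.6 + 73.61 = 823.4 mol/min.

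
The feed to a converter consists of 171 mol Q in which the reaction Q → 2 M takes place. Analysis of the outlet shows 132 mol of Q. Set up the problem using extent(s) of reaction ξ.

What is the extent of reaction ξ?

ξ = 39 mol

For Q: n = n₀ − 1ξ → 132 = 171 − 1ξ, giving ξ = 39 mol.
Outlet amounts (n = n₀ + ν ξ):
  Q: 171 − 1(39) = 132
  M: 0 + 2(39) = 78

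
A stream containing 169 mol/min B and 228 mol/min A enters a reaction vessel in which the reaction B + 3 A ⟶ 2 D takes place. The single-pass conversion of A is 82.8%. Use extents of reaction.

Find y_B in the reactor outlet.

A reacted = 0.828 × 228 = 188.8 mol/min; ν_A = −3, so ξ = 188.8/3 = 62.93 mol/min.
Outlet amounts (n = n₀ + ν ξ):
  B: 169 − 1(62.93) = 106.1
  A: 228 − 3(62.93) = 39.22
  D: 0 + 2(62.93) = 125.9
Total out = 271.1 mol/min; y_B = 106.1 / 271.1 = 0.3912.

0.391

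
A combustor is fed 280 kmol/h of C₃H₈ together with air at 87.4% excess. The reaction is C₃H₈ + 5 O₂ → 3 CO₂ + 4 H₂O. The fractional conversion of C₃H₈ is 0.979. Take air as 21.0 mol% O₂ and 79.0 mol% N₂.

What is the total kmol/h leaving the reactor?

13000 kmol/h

Stoichiometric O₂ = 5 × 280 = 1400 kmol/h; O₂ fed = 1400 × 1.874 = 2624 kmol/h.
N₂ fed = 2624 × 79/21 = 9870 kmol/h.
Fuel reacted = 0.979 × 280 → ξ = 274.1 kmol/h.
Outlet (n = n₀ + ν ξ):
  C₃H₈: 280 − 1(274.1) = 5.88
  O₂: 2624 − 5(274.1) = 1253
  N₂: 9870 (inert)
  CO₂: 0 + 3(274.1) = 822.4
  H₂O: 0 + 4(274.1) = 1096
Total out = 5.88 + 1253 + 9870 + 822.4 + 1096 = 13050 kmol/h.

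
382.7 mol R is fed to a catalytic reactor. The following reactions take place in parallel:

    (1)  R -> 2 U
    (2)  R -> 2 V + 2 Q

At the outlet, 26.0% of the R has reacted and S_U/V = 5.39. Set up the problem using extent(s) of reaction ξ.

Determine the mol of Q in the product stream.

Conversion of R: R consumed = 0.26 × 382.7 = 99.5 mol = 1ξ₁ + 1ξ₂.
Selectivity: 2ξ₁ / (2ξ₂) = 5.39 → ξ₁ = 5.39 ξ₂.
Substitute: (1·5.39 + 1) ξ₂ = 99.5 → ξ₂ = 15.57 mol, ξ₁ = 83.93 mol.
Outlet amounts (n = n₀ + Σ ν·ξ):
  R: 382.7 − 1(83.93) − 1(15.57) = 283.2
  U: 0 + 2(83.93) = 167.9
  V: 0 + 2(15.57) = 31.14
  Q: 0 + 2(15.57) = 31.14

31.1 mol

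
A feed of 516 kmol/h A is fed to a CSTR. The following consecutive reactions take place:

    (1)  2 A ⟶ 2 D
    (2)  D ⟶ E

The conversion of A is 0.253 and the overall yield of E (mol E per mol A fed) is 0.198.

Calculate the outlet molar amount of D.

28.4 kmol/h

Conversion of A: A consumed = 2ξ₁ = 0.253 × 516 → ξ₁ = 65.27 kmol/h.
Yield of E: 1ξ₂ / 516 = 0.198 → ξ₂ = 102.2 kmol/h.
Outlet amounts (n = n₀ + Σ ν·ξ):
  A: 516 − 2(65.27) = 385.5
  D: 0 + 2(65.27) − 1(102.2) = 28.38
  E: 0 + 1(102.2) = 102.2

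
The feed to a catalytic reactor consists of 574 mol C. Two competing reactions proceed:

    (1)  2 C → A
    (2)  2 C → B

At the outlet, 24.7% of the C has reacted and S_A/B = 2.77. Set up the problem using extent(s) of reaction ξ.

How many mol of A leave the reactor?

52.1 mol

Conversion of C: C consumed = 0.247 × 574 = 141.8 mol = 2ξ₁ + 2ξ₂.
Selectivity: 1ξ₁ / (1ξ₂) = 2.77 → ξ₁ = 2.77 ξ₂.
Substitute: (2·2.77 + 2) ξ₂ = 141.8 → ξ₂ = 18.8 mol, ξ₁ = 52.09 mol.
Outlet amounts (n = n₀ + Σ ν·ξ):
  C: 574 − 2(52.09) − 2(18.8) = 432.2
  A: 0 + 1(52.09) = 52.09
  B: 0 + 1(18.8) = 18.8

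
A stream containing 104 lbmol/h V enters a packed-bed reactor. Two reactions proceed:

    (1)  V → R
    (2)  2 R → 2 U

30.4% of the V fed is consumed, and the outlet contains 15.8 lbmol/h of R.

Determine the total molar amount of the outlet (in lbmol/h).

104 lbmol/h

Conversion of V: V consumed = 1ξ₁ = 0.304 × 104 → ξ₁ = 31.62 lbmol/h.
R balance: n_R = 0 + 1ξ₁ − 2ξ₂ = 15.8 → ξ₂ = (1·31.62 − 15.8)/2 = 7.908 lbmol/h.
Outlet amounts (n = n₀ + Σ ν·ξ):
  V: 104 − 1(31.62) = 72.38
  R: 0 + 1(31.62) − 2(7.908) = 15.8
  U: 0 + 2(7.908) = 15.82
Total out = 72.38 + 15.8 + 15.82 = 104 lbmol/h.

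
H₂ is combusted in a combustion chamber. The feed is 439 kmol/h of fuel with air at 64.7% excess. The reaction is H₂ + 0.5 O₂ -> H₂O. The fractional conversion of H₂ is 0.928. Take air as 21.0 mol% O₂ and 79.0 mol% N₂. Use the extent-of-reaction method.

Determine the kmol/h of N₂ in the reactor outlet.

1360 kmol/h

Stoichiometric O₂ = 0.5 × 439 = 219.5 kmol/h; O₂ fed = 219.5 × 1.647 = 361.5 kmol/h.
N₂ fed = 361.5 × 79/21 = 1360 kmol/h.
Fuel reacted = 0.928 × 439 → ξ = 407.4 kmol/h.
Outlet (n = n₀ + ν ξ):
  H₂: 439 − 1(407.4) = 31.61
  O₂: 361.5 − 0.5(407.4) = 157.8
  N₂: 1360 (inert)
  H₂O: 0 + 1(407.4) = 407.4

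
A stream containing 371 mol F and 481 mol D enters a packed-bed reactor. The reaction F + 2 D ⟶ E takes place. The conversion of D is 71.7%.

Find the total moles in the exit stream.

507 mol

D reacted = 0.717 × 481 = 344.9 mol; ν_D = −2, so ξ = 344.9/2 = 172.4 mol.
Outlet amounts (n = n₀ + ν ξ):
  F: 371 − 1(172.4) = 198.6
  D: 481 − 2(172.4) = 136.1
  E: 0 + 1(172.4) = 172.4
Total out = 198.6 + 136.1 + 172.4 = 507.1 mol.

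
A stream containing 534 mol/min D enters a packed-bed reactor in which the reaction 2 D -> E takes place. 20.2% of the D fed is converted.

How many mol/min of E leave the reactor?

D reacted = 0.202 × 534 = 107.9 mol/min; ν_D = −2, so ξ = 107.9/2 = 53.93 mol/min.
Outlet amounts (n = n₀ + ν ξ):
  D: 534 − 2(53.93) = 426.1
  E: 0 + 1(53.93) = 53.93

53.9 mol/min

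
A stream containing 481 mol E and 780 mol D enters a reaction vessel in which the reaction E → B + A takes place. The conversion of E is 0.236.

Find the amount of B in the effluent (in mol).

114 mol

E reacted = 0.236 × 481 = 113.5 mol; ν_E = −1, so ξ = 113.5/1 = 113.5 mol.
Outlet amounts (n = n₀ + ν ξ):
  E: 481 − 1(113.5) = 367.5
  B: 0 + 1(113.5) = 113.5
  A: 0 + 1(113.5) = 113.5
  D: 780 (inert)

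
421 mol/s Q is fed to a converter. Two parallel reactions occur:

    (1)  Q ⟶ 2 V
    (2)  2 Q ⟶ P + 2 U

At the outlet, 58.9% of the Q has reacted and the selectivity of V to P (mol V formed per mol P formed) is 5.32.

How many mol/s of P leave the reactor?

Conversion of Q: Q consumed = 0.589 × 421 = 248 mol/s = 1ξ₁ + 2ξ₂.
Selectivity: 2ξ₁ / (1ξ₂) = 5.32 → ξ₁ = 2.66 ξ₂.
Substitute: (1·2.66 + 2) ξ₂ = 248 → ξ₂ = 53.21 mol/s, ξ₁ = 141.5 mol/s.
Outlet amounts (n = n₀ + Σ ν·ξ):
  Q: 421 − 1(141.5) − 2(53.21) = 173
  V: 0 + 2(141.5) = 283.1
  P: 0 + 1(53.21) = 53.21
  U: 0 + 2(53.21) = 106.4

53.2 mol/s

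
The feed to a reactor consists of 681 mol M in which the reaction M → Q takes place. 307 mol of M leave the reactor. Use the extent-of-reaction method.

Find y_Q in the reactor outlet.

0.549

For M: n = n₀ − 1ξ → 307 = 681 − 1ξ, giving ξ = 374 mol.
Outlet amounts (n = n₀ + ν ξ):
  M: 681 − 1(374) = 307
  Q: 0 + 1(374) = 374
Total out = 681 mol; y_Q = 374 / 681 = 0.5492.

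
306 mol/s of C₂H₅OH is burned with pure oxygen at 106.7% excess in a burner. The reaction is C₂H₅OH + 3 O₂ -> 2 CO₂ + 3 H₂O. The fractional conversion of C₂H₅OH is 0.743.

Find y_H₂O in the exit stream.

0.281

Stoichiometric O₂ = 3 × 306 = 918 mol/s; O₂ fed = 918 × 2.067 = 1898 mol/s.
Fuel reacted = 0.743 × 306 → ξ = 227.4 mol/s.
Outlet (n = n₀ + ν ξ):
  C₂H₅OH: 306 − 1(227.4) = 78.64
  O₂: 1898 − 3(227.4) = 1215
  CO₂: 0 + 2(227.4) = 454.7
  H₂O: 0 + 3(227.4) = 682.1
Total out = 2431 mol/s; y_H₂O = 682.1 / 2431 = 0.2806.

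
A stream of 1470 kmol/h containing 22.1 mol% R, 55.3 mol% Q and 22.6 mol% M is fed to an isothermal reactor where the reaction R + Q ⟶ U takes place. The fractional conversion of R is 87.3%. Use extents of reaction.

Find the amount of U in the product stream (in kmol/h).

R reacted = 0.873 × 324.9 = 283.6 kmol/h; ν_R = −1, so ξ = 283.6/1 = 283.6 kmol/h.
Outlet amounts (n = n₀ + ν ξ):
  R: 324.9 − 1(283.6) = 41.26
  Q: 812.9 − 1(283.6) = 529.3
  U: 0 + 1(283.6) = 283.6
  M: 332.2 (inert)

284 kmol/h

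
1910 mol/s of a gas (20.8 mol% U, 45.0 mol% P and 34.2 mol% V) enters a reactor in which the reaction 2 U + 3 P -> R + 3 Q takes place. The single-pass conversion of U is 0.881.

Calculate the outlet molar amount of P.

U reacted = 0.881 × 397.3 = 350 mol/s; ν_U = −2, so ξ = 350/2 = 175 mol/s.
Outlet amounts (n = n₀ + ν ξ):
  U: 397.3 − 2(175) = 47.28
  P: 859.5 − 3(175) = 334.5
  R: 0 + 1(175) = 175
  Q: 0 + 3(175) = 525
  V: 653.2 (inert)

334 mol/s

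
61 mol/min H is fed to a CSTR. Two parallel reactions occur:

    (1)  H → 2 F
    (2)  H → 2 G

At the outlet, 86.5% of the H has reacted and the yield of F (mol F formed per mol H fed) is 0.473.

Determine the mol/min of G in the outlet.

76.7 mol/min

Yield of F: 2ξ₁ / 61 = 0.473 → ξ₁ = 14.43 mol/min.
Conversion of H: 1ξ₁ + 1ξ₂ = 0.865 × 61 = 52.77 → ξ₂ = 38.34 mol/min.
Outlet amounts (n = n₀ + Σ ν·ξ):
  H: 61 − 1(14.43) − 1(38.34) = 8.235
  F: 0 + 2(14.43) = 28.85
  G: 0 + 2(38.34) = 76.68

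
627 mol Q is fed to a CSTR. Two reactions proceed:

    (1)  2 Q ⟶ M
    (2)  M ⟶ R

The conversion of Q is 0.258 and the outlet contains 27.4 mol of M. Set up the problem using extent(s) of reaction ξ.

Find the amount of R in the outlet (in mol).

Conversion of Q: Q consumed = 2ξ₁ = 0.258 × 627 → ξ₁ = 80.88 mol.
M balance: n_M = 0 + 1ξ₁ − 1ξ₂ = 27.4 → ξ₂ = (1·80.88 − 27.4)/1 = 53.48 mol.
Outlet amounts (n = n₀ + Σ ν·ξ):
  Q: 627 − 2(80.88) = 465.2
  M: 0 + 1(80.88) − 1(53.48) = 27.4
  R: 0 + 1(53.48) = 53.48

53.5 mol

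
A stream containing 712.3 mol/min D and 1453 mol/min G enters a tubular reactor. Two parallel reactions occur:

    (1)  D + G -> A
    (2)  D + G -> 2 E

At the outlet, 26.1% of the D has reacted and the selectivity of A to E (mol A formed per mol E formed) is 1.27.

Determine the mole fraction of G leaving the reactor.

0.624

Conversion of D: D consumed = 0.261 × 712.3 = 185.9 mol/min = 1ξ₁ + 1ξ₂.
Selectivity: 1ξ₁ / (2ξ₂) = 1.27 → ξ₁ = 2.54 ξ₂.
Substitute: (1·2.54 + 1) ξ₂ = 185.9 → ξ₂ = 52.52 mol/min, ξ₁ = 133.4 mol/min.
Outlet amounts (n = n₀ + Σ ν·ξ):
  D: 712.3 − 1(133.4) − 1(52.52) = 526.4
  G: 1453 − 1(133.4) − 1(52.52) = 1267
  A: 0 + 1(133.4) = 133.4
  E: 0 + 2(52.52) = 105
Total out = 2032 mol/min; y_G = 1267 / 2032 = 0.6236.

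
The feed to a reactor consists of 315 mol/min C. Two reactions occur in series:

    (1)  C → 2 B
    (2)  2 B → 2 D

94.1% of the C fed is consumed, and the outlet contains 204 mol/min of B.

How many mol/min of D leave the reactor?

389 mol/min

Conversion of C: C consumed = 1ξ₁ = 0.941 × 315 → ξ₁ = 296.4 mol/min.
B balance: n_B = 0 + 2ξ₁ − 2ξ₂ = 204 → ξ₂ = (2·296.4 − 204)/2 = 194.4 mol/min.
Outlet amounts (n = n₀ + Σ ν·ξ):
  C: 315 − 1(296.4) = 18.59
  B: 0 + 2(296.4) − 2(194.4) = 204
  D: 0 + 2(194.4) = 388.8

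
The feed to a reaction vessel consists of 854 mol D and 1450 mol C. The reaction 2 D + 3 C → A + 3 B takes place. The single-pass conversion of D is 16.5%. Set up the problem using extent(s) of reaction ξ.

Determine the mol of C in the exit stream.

D reacted = 0.165 × 854 = 140.9 mol; ν_D = −2, so ξ = 140.9/2 = 70.45 mol.
Outlet amounts (n = n₀ + ν ξ):
  D: 854 − 2(70.45) = 713.1
  C: 1450 − 3(70.45) = 1239
  A: 0 + 1(70.45) = 70.45
  B: 0 + 3(70.45) = 211.4

1240 mol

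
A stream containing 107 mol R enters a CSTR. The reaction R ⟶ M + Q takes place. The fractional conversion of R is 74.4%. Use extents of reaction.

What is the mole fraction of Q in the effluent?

R reacted = 0.744 × 107 = 79.61 mol; ν_R = −1, so ξ = 79.61/1 = 79.61 mol.
Outlet amounts (n = n₀ + ν ξ):
  R: 107 − 1(79.61) = 27.39
  M: 0 + 1(79.61) = 79.61
  Q: 0 + 1(79.61) = 79.61
Total out = 186.6 mol; y_Q = 79.61 / 186.6 = 0.4266.

0.427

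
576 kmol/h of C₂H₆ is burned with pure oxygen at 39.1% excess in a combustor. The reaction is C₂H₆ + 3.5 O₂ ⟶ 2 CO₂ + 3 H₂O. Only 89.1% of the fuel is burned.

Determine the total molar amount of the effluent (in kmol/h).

Stoichiometric O₂ = 3.5 × 576 = 2016 kmol/h; O₂ fed = 2016 × 1.391 = 2804 kmol/h.
Fuel reacted = 0.891 × 576 → ξ = 513.2 kmol/h.
Outlet (n = n₀ + ν ξ):
  C₂H₆: 576 − 1(513.2) = 62.78
  O₂: 2804 − 3.5(513.2) = 1008
  CO₂: 0 + 2(513.2) = 1026
  H₂O: 0 + 3(513.2) = 1540
Total out = 62.78 + 1008 + 1026 + 1540 = 3637 kmol/h.

3640 kmol/h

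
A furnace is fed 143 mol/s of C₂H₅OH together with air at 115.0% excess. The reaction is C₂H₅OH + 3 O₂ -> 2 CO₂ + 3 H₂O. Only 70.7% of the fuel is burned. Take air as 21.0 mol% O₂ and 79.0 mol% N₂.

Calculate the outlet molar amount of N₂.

3470 mol/s

Stoichiometric O₂ = 3 × 143 = 429 mol/s; O₂ fed = 429 × 2.150 = 922.3 mol/s.
N₂ fed = 922.3 × 79/21 = 3470 mol/s.
Fuel reacted = 0.707 × 143 → ξ = 101.1 mol/s.
Outlet (n = n₀ + ν ξ):
  C₂H₅OH: 143 − 1(101.1) = 41.9
  O₂: 922.3 − 3(101.1) = 619
  N₂: 3470 (inert)
  CO₂: 0 + 2(101.1) = 202.2
  H₂O: 0 + 3(101.1) = 303.3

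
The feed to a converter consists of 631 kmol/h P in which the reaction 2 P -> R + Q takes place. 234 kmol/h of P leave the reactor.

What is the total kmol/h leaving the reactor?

For P: n = n₀ − 2ξ → 234 = 631 − 2ξ, giving ξ = 198.5 kmol/h.
Outlet amounts (n = n₀ + ν ξ):
  P: 631 − 2(198.5) = 234
  R: 0 + 1(198.5) = 198.5
  Q: 0 + 1(198.5) = 198.5
Total out = 234 + 198.5 + 198.5 = 631 kmol/h.

631 kmol/h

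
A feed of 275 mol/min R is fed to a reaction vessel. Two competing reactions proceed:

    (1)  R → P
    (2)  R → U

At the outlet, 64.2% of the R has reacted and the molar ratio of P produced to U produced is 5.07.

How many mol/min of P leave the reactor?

Conversion of R: R consumed = 0.642 × 275 = 176.6 mol/min = 1ξ₁ + 1ξ₂.
Selectivity: 1ξ₁ / (1ξ₂) = 5.07 → ξ₁ = 5.07 ξ₂.
Substitute: (1·5.07 + 1) ξ₂ = 176.6 → ξ₂ = 29.09 mol/min, ξ₁ = 147.5 mol/min.
Outlet amounts (n = n₀ + Σ ν·ξ):
  R: 275 − 1(147.5) − 1(29.09) = 98.45
  P: 0 + 1(147.5) = 147.5
  U: 0 + 1(29.09) = 29.09

147 mol/min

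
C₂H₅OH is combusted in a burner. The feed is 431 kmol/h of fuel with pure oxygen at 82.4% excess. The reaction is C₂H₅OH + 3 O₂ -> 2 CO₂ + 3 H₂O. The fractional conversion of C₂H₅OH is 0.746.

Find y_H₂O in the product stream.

Stoichiometric O₂ = 3 × 431 = 1293 kmol/h; O₂ fed = 1293 × 1.824 = 2358 kmol/h.
Fuel reacted = 0.746 × 431 → ξ = 321.5 kmol/h.
Outlet (n = n₀ + ν ξ):
  C₂H₅OH: 431 − 1(321.5) = 109.5
  O₂: 2358 − 3(321.5) = 1394
  CO₂: 0 + 2(321.5) = 643.1
  H₂O: 0 + 3(321.5) = 964.6
Total out = 3111 kmol/h; y_H₂O = 964.6 / 3111 = 0.3101.

0.31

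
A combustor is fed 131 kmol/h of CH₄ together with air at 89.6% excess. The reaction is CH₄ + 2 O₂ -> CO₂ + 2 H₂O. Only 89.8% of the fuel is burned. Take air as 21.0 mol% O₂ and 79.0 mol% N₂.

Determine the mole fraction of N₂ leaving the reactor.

0.749

Stoichiometric O₂ = 2 × 131 = 262 kmol/h; O₂ fed = 262 × 1.896 = 496.8 kmol/h.
N₂ fed = 496.8 × 79/21 = 1869 kmol/h.
Fuel reacted = 0.898 × 131 → ξ = 117.6 kmol/h.
Outlet (n = n₀ + ν ξ):
  CH₄: 131 − 1(117.6) = 13.36
  O₂: 496.8 − 2(117.6) = 261.5
  N₂: 1869 (inert)
  CO₂: 0 + 1(117.6) = 117.6
  H₂O: 0 + 2(117.6) = 235.3
Total out = 2496 kmol/h; y_N₂ = 1869 / 2496 = 0.7485.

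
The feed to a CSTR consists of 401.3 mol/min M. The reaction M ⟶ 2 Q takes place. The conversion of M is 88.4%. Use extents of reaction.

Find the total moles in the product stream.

756 mol/min

M reacted = 0.884 × 401.3 = 354.7 mol/min; ν_M = −1, so ξ = 354.7/1 = 354.7 mol/min.
Outlet amounts (n = n₀ + ν ξ):
  M: 401.3 − 1(354.7) = 46.55
  Q: 0 + 2(354.7) = 709.5
Total out = 46.55 + 709.5 = 756 mol/min.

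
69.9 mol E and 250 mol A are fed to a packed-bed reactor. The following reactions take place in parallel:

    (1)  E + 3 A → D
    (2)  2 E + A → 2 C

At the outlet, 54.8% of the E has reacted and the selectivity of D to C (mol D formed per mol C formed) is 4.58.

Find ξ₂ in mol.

ξ₂ = 3.43 mol

Conversion of E: E consumed = 0.548 × 69.9 = 38.31 mol = 1ξ₁ + 2ξ₂.
Selectivity: 1ξ₁ / (2ξ₂) = 4.58 → ξ₁ = 9.16 ξ₂.
Substitute: (1·9.16 + 2) ξ₂ = 38.31 → ξ₂ = 3.432 mol, ξ₁ = 31.44 mol.
Outlet amounts (n = n₀ + Σ ν·ξ):
  E: 69.9 − 1(31.44) − 2(3.432) = 31.59
  A: 250 − 3(31.44) − 1(3.432) = 152.2
  D: 0 + 1(31.44) = 31.44
  C: 0 + 2(3.432) = 6.865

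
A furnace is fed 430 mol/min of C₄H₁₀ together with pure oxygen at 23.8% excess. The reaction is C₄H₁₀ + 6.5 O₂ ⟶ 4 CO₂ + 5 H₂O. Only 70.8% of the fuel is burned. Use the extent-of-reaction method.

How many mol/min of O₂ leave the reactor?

Stoichiometric O₂ = 6.5 × 430 = 2795 mol/min; O₂ fed = 2795 × 1.238 = 3460 mol/min.
Fuel reacted = 0.708 × 430 → ξ = 304.4 mol/min.
Outlet (n = n₀ + ν ξ):
  C₄H₁₀: 430 − 1(304.4) = 125.6
  O₂: 3460 − 6.5(304.4) = 1481
  CO₂: 0 + 4(304.4) = 1218
  H₂O: 0 + 5(304.4) = 1522

1480 mol/min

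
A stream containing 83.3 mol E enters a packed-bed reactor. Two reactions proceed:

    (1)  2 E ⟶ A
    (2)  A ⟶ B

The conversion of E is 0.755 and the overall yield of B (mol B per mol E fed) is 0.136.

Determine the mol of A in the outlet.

20.1 mol

Conversion of E: E consumed = 2ξ₁ = 0.755 × 83.3 → ξ₁ = 31.45 mol.
Yield of B: 1ξ₂ / 83.3 = 0.136 → ξ₂ = 11.33 mol.
Outlet amounts (n = n₀ + Σ ν·ξ):
  E: 83.3 − 2(31.45) = 20.41
  A: 0 + 1(31.45) − 1(11.33) = 20.12
  B: 0 + 1(11.33) = 11.33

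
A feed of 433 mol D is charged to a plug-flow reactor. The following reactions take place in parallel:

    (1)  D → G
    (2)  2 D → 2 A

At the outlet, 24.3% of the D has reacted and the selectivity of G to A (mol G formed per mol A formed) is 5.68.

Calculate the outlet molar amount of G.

Conversion of D: D consumed = 0.243 × 433 = 105.2 mol = 1ξ₁ + 2ξ₂.
Selectivity: 1ξ₁ / (2ξ₂) = 5.68 → ξ₁ = 11.36 ξ₂.
Substitute: (1·11.36 + 2) ξ₂ = 105.2 → ξ₂ = 7.876 mol, ξ₁ = 89.47 mol.
Outlet amounts (n = n₀ + Σ ν·ξ):
  D: 433 − 1(89.47) − 2(7.876) = 327.8
  G: 0 + 1(89.47) = 89.47
  A: 0 + 2(7.876) = 15.75

89.5 mol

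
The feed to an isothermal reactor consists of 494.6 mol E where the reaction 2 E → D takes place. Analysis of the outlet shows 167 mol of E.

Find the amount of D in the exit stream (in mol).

164 mol

For E: n = n₀ − 2ξ → 167 = 494.6 − 2ξ, giving ξ = 163.8 mol.
Outlet amounts (n = n₀ + ν ξ):
  E: 494.6 − 2(163.8) = 167
  D: 0 + 1(163.8) = 163.8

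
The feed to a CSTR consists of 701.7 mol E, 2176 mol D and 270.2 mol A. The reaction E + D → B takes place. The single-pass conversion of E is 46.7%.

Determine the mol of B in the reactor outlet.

E reacted = 0.467 × 701.7 = 327.7 mol; ν_E = −1, so ξ = 327.7/1 = 327.7 mol.
Outlet amounts (n = n₀ + ν ξ):
  E: 701.7 − 1(327.7) = 374
  D: 2176 − 1(327.7) = 1848
  B: 0 + 1(327.7) = 327.7
  A: 270.2 (inert)

328 mol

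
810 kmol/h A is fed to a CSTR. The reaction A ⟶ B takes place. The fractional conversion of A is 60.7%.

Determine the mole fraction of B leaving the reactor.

A reacted = 0.607 × 810 = 491.7 kmol/h; ν_A = −1, so ξ = 491.7/1 = 491.7 kmol/h.
Outlet amounts (n = n₀ + ν ξ):
  A: 810 − 1(491.7) = 318.3
  B: 0 + 1(491.7) = 491.7
Total out = 810 kmol/h; y_B = 491.7 / 810 = 0.607.

0.607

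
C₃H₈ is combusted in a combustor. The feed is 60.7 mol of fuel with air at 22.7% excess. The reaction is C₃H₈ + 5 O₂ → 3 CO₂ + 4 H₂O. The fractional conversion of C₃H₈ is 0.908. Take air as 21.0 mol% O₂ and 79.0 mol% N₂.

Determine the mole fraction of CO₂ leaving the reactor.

Stoichiometric O₂ = 5 × 60.7 = 303.5 mol; O₂ fed = 303.5 × 1.227 = 372.4 mol.
N₂ fed = 372.4 × 79/21 = 1401 mol.
Fuel reacted = 0.908 × 60.7 → ξ = 55.12 mol.
Outlet (n = n₀ + ν ξ):
  C₃H₈: 60.7 − 1(55.12) = 5.584
  O₂: 372.4 − 5(55.12) = 96.82
  N₂: 1401 (inert)
  CO₂: 0 + 3(55.12) = 165.3
  H₂O: 0 + 4(55.12) = 220.5
Total out = 1889 mol; y_CO₂ = 165.3 / 1889 = 0.08753.

0.0875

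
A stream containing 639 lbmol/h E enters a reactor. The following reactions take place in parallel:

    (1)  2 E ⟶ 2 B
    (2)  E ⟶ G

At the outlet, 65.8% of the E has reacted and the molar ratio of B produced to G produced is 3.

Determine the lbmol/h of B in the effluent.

Conversion of E: E consumed = 0.658 × 639 = 420.5 lbmol/h = 2ξ₁ + 1ξ₂.
Selectivity: 2ξ₁ / (1ξ₂) = 3 → ξ₁ = 1.5 ξ₂.
Substitute: (2·1.5 + 1) ξ₂ = 420.5 → ξ₂ = 105.1 lbmol/h, ξ₁ = 157.7 lbmol/h.
Outlet amounts (n = n₀ + Σ ν·ξ):
  E: 639 − 2(157.7) − 1(105.1) = 218.5
  B: 0 + 2(157.7) = 315.3
  G: 0 + 1(105.1) = 105.1

315 lbmol/h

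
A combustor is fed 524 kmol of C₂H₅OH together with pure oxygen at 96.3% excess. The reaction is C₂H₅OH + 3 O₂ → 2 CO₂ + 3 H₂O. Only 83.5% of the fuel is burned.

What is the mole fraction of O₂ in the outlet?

0.438

Stoichiometric O₂ = 3 × 524 = 1572 kmol; O₂ fed = 1572 × 1.963 = 3086 kmol.
Fuel reacted = 0.835 × 524 → ξ = 437.5 kmol.
Outlet (n = n₀ + ν ξ):
  C₂H₅OH: 524 − 1(437.5) = 86.46
  O₂: 3086 − 3(437.5) = 1773
  CO₂: 0 + 2(437.5) = 875.1
  H₂O: 0 + 3(437.5) = 1313
Total out = 4047 kmol; y_O₂ = 1773 / 4047 = 0.4381.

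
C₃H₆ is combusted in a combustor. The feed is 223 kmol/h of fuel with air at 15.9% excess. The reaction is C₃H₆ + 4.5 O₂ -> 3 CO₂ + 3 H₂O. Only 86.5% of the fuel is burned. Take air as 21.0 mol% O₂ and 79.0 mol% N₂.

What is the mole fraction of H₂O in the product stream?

Stoichiometric O₂ = 4.5 × 223 = 1004 kmol/h; O₂ fed = 1004 × 1.159 = 1163 kmol/h.
N₂ fed = 1163 × 79/21 = 4375 kmol/h.
Fuel reacted = 0.865 × 223 → ξ = 192.9 kmol/h.
Outlet (n = n₀ + ν ξ):
  C₃H₆: 223 − 1(192.9) = 30.1
  O₂: 1163 − 4.5(192.9) = 295
  N₂: 4375 (inert)
  CO₂: 0 + 3(192.9) = 578.7
  H₂O: 0 + 3(192.9) = 578.7
Total out = 5858 kmol/h; y_H₂O = 578.7 / 5858 = 0.09879.

0.0988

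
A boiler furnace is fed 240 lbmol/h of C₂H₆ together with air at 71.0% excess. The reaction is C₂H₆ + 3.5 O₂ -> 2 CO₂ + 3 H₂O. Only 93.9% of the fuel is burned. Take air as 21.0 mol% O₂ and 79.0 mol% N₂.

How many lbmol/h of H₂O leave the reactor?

Stoichiometric O₂ = 3.5 × 240 = 840 lbmol/h; O₂ fed = 840 × 1.710 = 1436 lbmol/h.
N₂ fed = 1436 × 79/21 = 5404 lbmol/h.
Fuel reacted = 0.939 × 240 → ξ = 225.4 lbmol/h.
Outlet (n = n₀ + ν ξ):
  C₂H₆: 240 − 1(225.4) = 14.64
  O₂: 1436 − 3.5(225.4) = 647.6
  N₂: 5404 (inert)
  CO₂: 0 + 2(225.4) = 450.7
  H₂O: 0 + 3(225.4) = 676.1

676 lbmol/h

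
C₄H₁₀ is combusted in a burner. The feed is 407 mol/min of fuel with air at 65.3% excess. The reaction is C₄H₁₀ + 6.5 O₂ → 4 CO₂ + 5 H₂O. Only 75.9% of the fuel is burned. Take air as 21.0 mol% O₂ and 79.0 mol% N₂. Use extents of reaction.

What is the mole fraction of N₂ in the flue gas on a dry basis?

Stoichiometric O₂ = 6.5 × 407 = 2646 mol/min; O₂ fed = 2646 × 1.653 = 4373 mol/min.
N₂ fed = 4373 × 79/21 = 16450 mol/min.
Fuel reacted = 0.759 × 407 → ξ = 308.9 mol/min.
Outlet (n = n₀ + ν ξ):
  C₄H₁₀: 407 − 1(308.9) = 98.09
  O₂: 4373 − 6.5(308.9) = 2365
  N₂: 16450 (inert)
  CO₂: 0 + 4(308.9) = 1236
  H₂O: 0 + 5(308.9) = 1545
Dry total = 20150 mol/min; y_N₂ (dry) = 16450 / 20150 = 0.8164.

0.816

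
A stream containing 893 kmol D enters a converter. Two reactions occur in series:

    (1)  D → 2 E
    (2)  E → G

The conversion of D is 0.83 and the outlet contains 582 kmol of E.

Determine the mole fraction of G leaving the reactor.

0.551

Conversion of D: D consumed = 1ξ₁ = 0.83 × 893 → ξ₁ = 741.2 kmol.
E balance: n_E = 0 + 2ξ₁ − 1ξ₂ = 582 → ξ₂ = (2·741.2 − 582)/1 = 900.4 kmol.
Outlet amounts (n = n₀ + Σ ν·ξ):
  D: 893 − 1(741.2) = 151.8
  E: 0 + 2(741.2) − 1(900.4) = 582
  G: 0 + 1(900.4) = 900.4
Total out = 1634 kmol; y_G = 900.4 / 1634 = 0.551.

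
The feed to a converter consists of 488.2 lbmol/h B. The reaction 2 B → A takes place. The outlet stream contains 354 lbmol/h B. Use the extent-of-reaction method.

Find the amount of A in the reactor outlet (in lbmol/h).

For B: n = n₀ − 2ξ → 354 = 488.2 − 2ξ, giving ξ = 67.1 lbmol/h.
Outlet amounts (n = n₀ + ν ξ):
  B: 488.2 − 2(67.1) = 354
  A: 0 + 1(67.1) = 67.1

67.1 lbmol/h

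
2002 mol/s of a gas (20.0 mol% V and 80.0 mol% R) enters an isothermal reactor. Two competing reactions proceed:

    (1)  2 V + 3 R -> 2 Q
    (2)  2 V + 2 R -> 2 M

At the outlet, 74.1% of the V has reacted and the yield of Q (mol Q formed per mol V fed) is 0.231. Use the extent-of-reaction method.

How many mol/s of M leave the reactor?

Yield of Q: 2ξ₁ / 400.4 = 0.231 → ξ₁ = 46.25 mol/s.
Conversion of V: 2ξ₁ + 2ξ₂ = 0.741 × 400.4 = 296.7 → ξ₂ = 102.1 mol/s.
Outlet amounts (n = n₀ + Σ ν·ξ):
  V: 400.4 − 2(46.25) − 2(102.1) = 103.7
  R: 1602 − 3(46.25) − 2(102.1) = 1259
  Q: 0 + 2(46.25) = 92.49
  M: 0 + 2(102.1) = 204.2

204 mol/s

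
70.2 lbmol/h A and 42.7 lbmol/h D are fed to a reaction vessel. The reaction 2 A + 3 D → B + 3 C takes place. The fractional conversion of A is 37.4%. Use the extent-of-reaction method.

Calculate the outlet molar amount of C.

39.4 lbmol/h

A reacted = 0.374 × 70.2 = 26.25 lbmol/h; ν_A = −2, so ξ = 26.25/2 = 13.13 lbmol/h.
Outlet amounts (n = n₀ + ν ξ):
  A: 70.2 − 2(13.13) = 43.95
  D: 42.7 − 3(13.13) = 3.318
  B: 0 + 1(13.13) = 13.13
  C: 0 + 3(13.13) = 39.38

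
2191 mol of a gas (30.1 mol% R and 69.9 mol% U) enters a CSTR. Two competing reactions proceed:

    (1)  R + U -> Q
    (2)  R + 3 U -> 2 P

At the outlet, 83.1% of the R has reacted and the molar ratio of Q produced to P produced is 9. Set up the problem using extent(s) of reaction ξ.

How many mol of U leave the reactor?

926 mol

Conversion of R: R consumed = 0.831 × 659.5 = 548 mol = 1ξ₁ + 1ξ₂.
Selectivity: 1ξ₁ / (2ξ₂) = 9 → ξ₁ = 18 ξ₂.
Substitute: (1·18 + 1) ξ₂ = 548 → ξ₂ = 28.84 mol, ξ₁ = 519.2 mol.
Outlet amounts (n = n₀ + Σ ν·ξ):
  R: 659.5 − 1(519.2) − 1(28.84) = 111.5
  U: 1532 − 1(519.2) − 3(28.84) = 925.8
  Q: 0 + 1(519.2) = 519.2
  P: 0 + 2(28.84) = 57.69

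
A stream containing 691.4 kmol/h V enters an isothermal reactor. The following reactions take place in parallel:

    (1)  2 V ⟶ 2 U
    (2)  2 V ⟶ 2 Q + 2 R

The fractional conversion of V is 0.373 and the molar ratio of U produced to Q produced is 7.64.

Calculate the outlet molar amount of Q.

Conversion of V: V consumed = 0.373 × 691.4 = 257.9 kmol/h = 2ξ₁ + 2ξ₂.
Selectivity: 2ξ₁ / (2ξ₂) = 7.64 → ξ₁ = 7.64 ξ₂.
Substitute: (2·7.64 + 2) ξ₂ = 257.9 → ξ₂ = 14.92 kmol/h, ξ₁ = 114 kmol/h.
Outlet amounts (n = n₀ + Σ ν·ξ):
  V: 691.4 − 2(114) − 2(14.92) = 433.5
  U: 0 + 2(114) = 228
  Q: 0 + 2(14.92) = 29.85
  R: 0 + 2(14.92) = 29.85

29.8 kmol/h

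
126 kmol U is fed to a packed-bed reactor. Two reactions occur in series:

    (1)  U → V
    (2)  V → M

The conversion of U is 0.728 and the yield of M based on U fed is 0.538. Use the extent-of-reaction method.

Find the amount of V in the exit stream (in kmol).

23.9 kmol

Conversion of U: U consumed = 1ξ₁ = 0.728 × 126 → ξ₁ = 91.73 kmol.
Yield of M: 1ξ₂ / 126 = 0.538 → ξ₂ = 67.79 kmol.
Outlet amounts (n = n₀ + Σ ν·ξ):
  U: 126 − 1(91.73) = 34.27
  V: 0 + 1(91.73) − 1(67.79) = 23.94
  M: 0 + 1(67.79) = 67.79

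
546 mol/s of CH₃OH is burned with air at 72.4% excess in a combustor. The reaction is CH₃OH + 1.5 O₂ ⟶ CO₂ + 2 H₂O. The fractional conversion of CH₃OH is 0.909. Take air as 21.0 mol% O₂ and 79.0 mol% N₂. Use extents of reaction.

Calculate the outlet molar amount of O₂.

667 mol/s

Stoichiometric O₂ = 1.5 × 546 = 819 mol/s; O₂ fed = 819 × 1.724 = 1412 mol/s.
N₂ fed = 1412 × 79/21 = 5312 mol/s.
Fuel reacted = 0.909 × 546 → ξ = 496.3 mol/s.
Outlet (n = n₀ + ν ξ):
  CH₃OH: 546 − 1(496.3) = 49.69
  O₂: 1412 − 1.5(496.3) = 667.5
  N₂: 5312 (inert)
  CO₂: 0 + 1(496.3) = 496.3
  H₂O: 0 + 2(496.3) = 992.6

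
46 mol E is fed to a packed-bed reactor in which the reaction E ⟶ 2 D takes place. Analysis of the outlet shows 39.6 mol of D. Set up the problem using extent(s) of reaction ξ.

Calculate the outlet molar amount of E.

For D: n = n₀ + 2ξ → 39.6 = 0 + 2ξ, giving ξ = 19.8 mol.
Outlet amounts (n = n₀ + ν ξ):
  E: 46 − 1(19.8) = 26.2
  D: 0 + 2(19.8) = 39.6

26.2 mol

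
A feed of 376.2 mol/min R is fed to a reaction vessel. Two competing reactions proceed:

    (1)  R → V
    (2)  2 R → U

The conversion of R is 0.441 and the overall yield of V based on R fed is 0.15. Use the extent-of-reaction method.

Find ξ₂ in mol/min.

Yield of V: 1ξ₁ / 376.2 = 0.15 → ξ₁ = 56.43 mol/min.
Conversion of R: 1ξ₁ + 2ξ₂ = 0.441 × 376.2 = 165.9 → ξ₂ = 54.74 mol/min.
Outlet amounts (n = n₀ + Σ ν·ξ):
  R: 376.2 − 1(56.43) − 2(54.74) = 210.3
  V: 0 + 1(56.43) = 56.43
  U: 0 + 1(54.74) = 54.74

ξ₂ = 54.7 mol/min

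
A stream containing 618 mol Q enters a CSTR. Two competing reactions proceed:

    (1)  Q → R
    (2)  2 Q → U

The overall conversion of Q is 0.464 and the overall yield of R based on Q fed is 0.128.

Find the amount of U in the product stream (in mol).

104 mol

Yield of R: 1ξ₁ / 618 = 0.128 → ξ₁ = 79.1 mol.
Conversion of Q: 1ξ₁ + 2ξ₂ = 0.464 × 618 = 286.8 → ξ₂ = 103.8 mol.
Outlet amounts (n = n₀ + Σ ν·ξ):
  Q: 618 − 1(79.1) − 2(103.8) = 331.2
  R: 0 + 1(79.1) = 79.1
  U: 0 + 1(103.8) = 103.8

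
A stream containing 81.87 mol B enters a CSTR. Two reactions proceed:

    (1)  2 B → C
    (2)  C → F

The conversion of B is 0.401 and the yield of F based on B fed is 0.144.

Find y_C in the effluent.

0.0707

Conversion of B: B consumed = 2ξ₁ = 0.401 × 81.87 → ξ₁ = 16.41 mol.
Yield of F: 1ξ₂ / 81.87 = 0.144 → ξ₂ = 11.79 mol.
Outlet amounts (n = n₀ + Σ ν·ξ):
  B: 81.87 − 2(16.41) = 49.04
  C: 0 + 1(16.41) − 1(11.79) = 4.626
  F: 0 + 1(11.79) = 11.79
Total out = 65.46 mol; y_C = 4.626 / 65.46 = 0.07067.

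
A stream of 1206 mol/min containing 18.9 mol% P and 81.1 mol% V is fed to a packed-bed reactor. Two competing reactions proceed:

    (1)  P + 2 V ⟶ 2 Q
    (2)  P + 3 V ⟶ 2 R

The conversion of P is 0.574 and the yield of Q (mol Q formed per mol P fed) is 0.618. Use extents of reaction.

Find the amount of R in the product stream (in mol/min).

121 mol/min

Yield of Q: 2ξ₁ / 227.9 = 0.618 → ξ₁ = 70.43 mol/min.
Conversion of P: 1ξ₁ + 1ξ₂ = 0.574 × 227.9 = 130.8 → ξ₂ = 60.4 mol/min.
Outlet amounts (n = n₀ + Σ ν·ξ):
  P: 227.9 − 1(70.43) − 1(60.4) = 97.1
  V: 978.1 − 2(70.43) − 3(60.4) = 656
  Q: 0 + 2(70.43) = 140.9
  R: 0 + 2(60.4) = 120.8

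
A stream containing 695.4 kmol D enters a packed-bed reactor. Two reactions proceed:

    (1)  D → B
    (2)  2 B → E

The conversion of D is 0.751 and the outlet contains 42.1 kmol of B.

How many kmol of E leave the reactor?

240 kmol

Conversion of D: D consumed = 1ξ₁ = 0.751 × 695.4 → ξ₁ = 522.2 kmol.
B balance: n_B = 0 + 1ξ₁ − 2ξ₂ = 42.1 → ξ₂ = (1·522.2 − 42.1)/2 = 240.1 kmol.
Outlet amounts (n = n₀ + Σ ν·ξ):
  D: 695.4 − 1(522.2) = 173.2
  B: 0 + 1(522.2) − 2(240.1) = 42.1
  E: 0 + 1(240.1) = 240.1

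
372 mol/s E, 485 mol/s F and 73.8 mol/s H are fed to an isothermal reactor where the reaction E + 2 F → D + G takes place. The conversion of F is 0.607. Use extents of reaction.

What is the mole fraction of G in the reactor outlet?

F reacted = 0.607 × 485 = 294.4 mol/s; ν_F = −2, so ξ = 294.4/2 = 147.2 mol/s.
Outlet amounts (n = n₀ + ν ξ):
  E: 372 − 1(147.2) = 224.8
  F: 485 − 2(147.2) = 190.6
  D: 0 + 1(147.2) = 147.2
  G: 0 + 1(147.2) = 147.2
  H: 73.8 (inert)
Total out = 783.6 mol/s; y_G = 147.2 / 783.6 = 0.1878.

0.188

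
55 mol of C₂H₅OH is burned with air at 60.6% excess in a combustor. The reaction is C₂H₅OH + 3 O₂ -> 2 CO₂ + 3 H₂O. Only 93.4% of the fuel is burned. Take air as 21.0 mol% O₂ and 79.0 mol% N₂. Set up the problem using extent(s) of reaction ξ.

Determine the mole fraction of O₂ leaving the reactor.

Stoichiometric O₂ = 3 × 55 = 165 mol; O₂ fed = 165 × 1.606 = 265 mol.
N₂ fed = 265 × 79/21 = 996.9 mol.
Fuel reacted = 0.934 × 55 → ξ = 51.37 mol.
Outlet (n = n₀ + ν ξ):
  C₂H₅OH: 55 − 1(51.37) = 3.63
  O₂: 265 − 3(51.37) = 110.9
  N₂: 996.9 (inert)
  CO₂: 0 + 2(51.37) = 102.7
  H₂O: 0 + 3(51.37) = 154.1
Total out = 1368 mol; y_O₂ = 110.9 / 1368 = 0.08104.

0.081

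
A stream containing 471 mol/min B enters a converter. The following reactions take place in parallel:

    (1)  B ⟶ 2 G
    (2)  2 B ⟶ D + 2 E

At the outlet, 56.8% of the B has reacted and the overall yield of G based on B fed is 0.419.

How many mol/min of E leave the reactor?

Yield of G: 2ξ₁ / 471 = 0.419 → ξ₁ = 98.67 mol/min.
Conversion of B: 1ξ₁ + 2ξ₂ = 0.568 × 471 = 267.5 → ξ₂ = 84.43 mol/min.
Outlet amounts (n = n₀ + Σ ν·ξ):
  B: 471 − 1(98.67) − 2(84.43) = 203.5
  G: 0 + 2(98.67) = 197.3
  D: 0 + 1(84.43) = 84.43
  E: 0 + 2(84.43) = 168.9

169 mol/min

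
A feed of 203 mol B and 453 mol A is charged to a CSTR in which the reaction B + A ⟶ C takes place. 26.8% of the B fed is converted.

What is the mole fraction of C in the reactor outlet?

B reacted = 0.268 × 203 = 54.4 mol; ν_B = −1, so ξ = 54.4/1 = 54.4 mol.
Outlet amounts (n = n₀ + ν ξ):
  B: 203 − 1(54.4) = 148.6
  A: 453 − 1(54.4) = 398.6
  C: 0 + 1(54.4) = 54.4
Total out = 601.6 mol; y_C = 54.4 / 601.6 = 0.09043.

0.0904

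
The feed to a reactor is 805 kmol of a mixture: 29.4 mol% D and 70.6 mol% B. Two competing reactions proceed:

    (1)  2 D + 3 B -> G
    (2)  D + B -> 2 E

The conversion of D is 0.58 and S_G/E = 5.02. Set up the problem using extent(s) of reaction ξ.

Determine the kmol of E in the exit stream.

Conversion of D: D consumed = 0.58 × 236.7 = 137.3 kmol = 2ξ₁ + 1ξ₂.
Selectivity: 1ξ₁ / (2ξ₂) = 5.02 → ξ₁ = 10.04 ξ₂.
Substitute: (2·10.04 + 1) ξ₂ = 137.3 → ξ₂ = 6.512 kmol, ξ₁ = 65.38 kmol.
Outlet amounts (n = n₀ + Σ ν·ξ):
  D: 236.7 − 2(65.38) − 1(6.512) = 99.4
  B: 568.3 − 3(65.38) − 1(6.512) = 365.7
  G: 0 + 1(65.38) = 65.38
  E: 0 + 2(6.512) = 13.02

13 kmol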